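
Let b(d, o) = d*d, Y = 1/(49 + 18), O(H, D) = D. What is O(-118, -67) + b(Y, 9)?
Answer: -300762/4489 ≈ -67.000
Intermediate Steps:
Y = 1/67 ≈ 0.014925
b(d, o) = d**2
O(-118, -67) + b(Y, 9) = -67 + (1/67)**2 = -67 + 1/4489 = -300762/4489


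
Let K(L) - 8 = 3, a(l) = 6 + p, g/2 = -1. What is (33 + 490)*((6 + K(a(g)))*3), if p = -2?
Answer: 26673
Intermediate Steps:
g = -2 (g = 2*(-1) = -2)
a(l) = 4 (a(l) = 6 - 2 = 4)
K(L) = 11 (K(L) = 8 + 3 = 11)
(33 + 490)*((6 + K(a(g)))*3) = (33 + 490)*((6 + 11)*3) = 523*(17*3) = 523*51 = 26673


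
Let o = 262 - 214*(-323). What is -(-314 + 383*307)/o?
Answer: -39089/23128 ≈ -1.6901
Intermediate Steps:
o = 69384 (o = 262 + 69122 = 69384)
-(-314 + 383*307)/o = -(-314 + 383*307)/69384 = -(-314 + 117581)/69384 = -117267/69384 = -1*39089/23128 = -39089/23128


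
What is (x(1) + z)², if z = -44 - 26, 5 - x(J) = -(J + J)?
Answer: 3969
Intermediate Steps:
x(J) = 5 + 2*J (x(J) = 5 - (-1)*(J + J) = 5 - (-1)*2*J = 5 - (-2)*J = 5 + 2*J)
z = -70
(x(1) + z)² = ((5 + 2*1) - 70)² = ((5 + 2) - 70)² = (7 - 70)² = (-63)² = 3969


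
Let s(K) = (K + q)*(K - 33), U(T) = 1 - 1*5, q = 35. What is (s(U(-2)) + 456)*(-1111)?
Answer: 767701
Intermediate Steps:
U(T) = -4 (U(T) = 1 - 5 = -4)
s(K) = (-33 + K)*(35 + K) (s(K) = (K + 35)*(K - 33) = (35 + K)*(-33 + K) = (-33 + K)*(35 + K))
(s(U(-2)) + 456)*(-1111) = ((-1155 + (-4)**2 + 2*(-4)) + 456)*(-1111) = ((-1155 + 16 - 8) + 456)*(-1111) = (-1147 + 456)*(-1111) = -691*(-1111) = 767701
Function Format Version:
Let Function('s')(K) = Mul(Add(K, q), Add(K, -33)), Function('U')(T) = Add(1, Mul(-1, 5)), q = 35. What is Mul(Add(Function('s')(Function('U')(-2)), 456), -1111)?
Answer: 767701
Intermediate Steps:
Function('U')(T) = -4 (Function('U')(T) = Add(1, -5) = -4)
Function('s')(K) = Mul(Add(-33, K), Add(35, K)) (Function('s')(K) = Mul(Add(K, 35), Add(K, -33)) = Mul(Add(35, K), Add(-33, K)) = Mul(Add(-33, K), Add(35, K)))
Mul(Add(Function('s')(Function('U')(-2)), 456), -1111) = Mul(Add(Add(-1155, Pow(-4, 2), Mul(2, -4)), 456), -1111) = Mul(Add(Add(-1155, 16, -8), 456), -1111) = Mul(Add(-1147, 456), -1111) = Mul(-691, -1111) = 767701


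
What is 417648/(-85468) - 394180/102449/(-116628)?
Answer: -311887553124101/63825483068931 ≈ -4.8866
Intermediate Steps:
417648/(-85468) - 394180/102449/(-116628) = 417648*(-1/85468) - 394180*1/102449*(-1/116628) = -104412/21367 - 394180/102449*(-1/116628) = -104412/21367 + 98545/2987105493 = -311887553124101/63825483068931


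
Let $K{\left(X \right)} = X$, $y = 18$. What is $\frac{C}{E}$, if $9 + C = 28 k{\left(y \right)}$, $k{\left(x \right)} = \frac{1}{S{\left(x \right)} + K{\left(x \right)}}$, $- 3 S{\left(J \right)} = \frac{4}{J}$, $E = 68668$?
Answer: $- \frac{225}{2077207} \approx -0.00010832$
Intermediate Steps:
$S{\left(J \right)} = - \frac{4}{3 J}$ ($S{\left(J \right)} = - \frac{4 \frac{1}{J}}{3} = - \frac{4}{3 J}$)
$k{\left(x \right)} = \frac{1}{x - \frac{4}{3 x}}$ ($k{\left(x \right)} = \frac{1}{- \frac{4}{3 x} + x} = \frac{1}{x - \frac{4}{3 x}}$)
$C = - \frac{900}{121}$ ($C = -9 + 28 \cdot 3 \cdot 18 \frac{1}{-4 + 3 \cdot 18^{2}} = -9 + 28 \cdot 3 \cdot 18 \frac{1}{-4 + 3 \cdot 324} = -9 + 28 \cdot 3 \cdot 18 \frac{1}{-4 + 972} = -9 + 28 \cdot 3 \cdot 18 \cdot \frac{1}{968} = -9 + 28 \cdot \frac{27}{484} = -9 + \frac{189}{121} = - \frac{900}{121} \approx -7.438$)
$\frac{C}{E} = - \frac{900}{121 \cdot 68668} = \left(- \frac{900}{121}\right) \frac{1}{68668} = - \frac{225}{2077207}$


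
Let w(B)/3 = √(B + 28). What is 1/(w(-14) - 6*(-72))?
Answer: 24/10361 - √14/62166 ≈ 0.0022562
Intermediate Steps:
w(B) = 3*√(28 + B) (w(B) = 3*√(B + 28) = 3*√(28 + B))
1/(w(-14) - 6*(-72)) = 1/(3*√(28 - 14) - 6*(-72)) = 1/(3*√14 + 432) = 1/(432 + 3*√14)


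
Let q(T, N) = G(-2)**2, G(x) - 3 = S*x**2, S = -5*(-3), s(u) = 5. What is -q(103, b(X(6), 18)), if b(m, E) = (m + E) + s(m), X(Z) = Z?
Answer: -3969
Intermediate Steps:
S = 15
b(m, E) = 5 + E + m (b(m, E) = (m + E) + 5 = (E + m) + 5 = 5 + E + m)
G(x) = 3 + 15*x**2
q(T, N) = 3969 (q(T, N) = (3 + 15*(-2)**2)**2 = (3 + 15*4)**2 = (3 + 60)**2 = 63**2 = 3969)
-q(103, b(X(6), 18)) = -1*3969 = -3969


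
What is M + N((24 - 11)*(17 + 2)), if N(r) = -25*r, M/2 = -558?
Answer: -7291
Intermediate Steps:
M = -1116 (M = 2*(-558) = -1116)
M + N((24 - 11)*(17 + 2)) = -1116 - 25*(24 - 11)*(17 + 2) = -1116 - 325*19 = -1116 - 25*247 = -1116 - 6175 = -7291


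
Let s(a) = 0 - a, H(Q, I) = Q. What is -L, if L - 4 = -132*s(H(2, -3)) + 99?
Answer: -367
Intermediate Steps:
s(a) = -a
L = 367 (L = 4 + (-(-132)*2 + 99) = 4 + (-132*(-2) + 99) = 4 + (264 + 99) = 4 + 363 = 367)
-L = -1*367 = -367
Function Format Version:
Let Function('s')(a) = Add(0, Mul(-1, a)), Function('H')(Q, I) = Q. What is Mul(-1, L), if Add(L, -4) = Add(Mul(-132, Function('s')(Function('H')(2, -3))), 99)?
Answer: -367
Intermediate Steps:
Function('s')(a) = Mul(-1, a)
L = 367 (L = Add(4, Add(Mul(-132, Mul(-1, 2)), 99)) = Add(4, Add(Mul(-132, -2), 99)) = Add(4, Add(264, 99)) = Add(4, 363) = 367)
Mul(-1, L) = Mul(-1, 367) = -367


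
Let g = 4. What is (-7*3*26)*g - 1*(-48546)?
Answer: 46362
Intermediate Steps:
(-7*3*26)*g - 1*(-48546) = (-7*3*26)*4 - 1*(-48546) = -21*26*4 + 48546 = -546*4 + 48546 = -2184 + 48546 = 46362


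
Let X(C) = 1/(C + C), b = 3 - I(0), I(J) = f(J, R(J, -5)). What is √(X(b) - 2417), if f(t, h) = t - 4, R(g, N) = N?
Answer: I*√473718/14 ≈ 49.162*I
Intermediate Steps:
f(t, h) = -4 + t
I(J) = -4 + J
b = 7 (b = 3 - (-4 + 0) = 3 - 1*(-4) = 3 + 4 = 7)
X(C) = 1/(2*C)
√(X(b) - 2417) = √((½)/7 - 2417) = √((½)*(⅐) - 2417) = √(1/14 - 2417) = √(-33837/14) = I*√473718/14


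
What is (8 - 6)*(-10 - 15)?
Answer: -50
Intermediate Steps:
(8 - 6)*(-10 - 15) = 2*(-25) = -50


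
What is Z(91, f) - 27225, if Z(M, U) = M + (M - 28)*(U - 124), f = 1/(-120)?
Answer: -1397861/40 ≈ -34947.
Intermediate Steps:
f = -1/120 ≈ -0.0083333
Z(M, U) = M + (-124 + U)*(-28 + M) (Z(M, U) = M + (-28 + M)*(-124 + U) = M + (-124 + U)*(-28 + M))
Z(91, f) - 27225 = (3472 - 123*91 - 28*(-1/120) + 91*(-1/120)) - 27225 = (3472 - 11193 + 7/30 - 91/120) - 27225 = -308861/40 - 27225 = -1397861/40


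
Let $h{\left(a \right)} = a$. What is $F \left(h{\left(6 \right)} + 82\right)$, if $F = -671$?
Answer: $-59048$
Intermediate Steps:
$F \left(h{\left(6 \right)} + 82\right) = - 671 \left(6 + 82\right) = \left(-671\right) 88 = -59048$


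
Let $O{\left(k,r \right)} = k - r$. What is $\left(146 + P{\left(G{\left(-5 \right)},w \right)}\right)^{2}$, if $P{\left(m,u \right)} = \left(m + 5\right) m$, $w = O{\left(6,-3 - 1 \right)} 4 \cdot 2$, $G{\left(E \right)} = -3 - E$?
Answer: $25600$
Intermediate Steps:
$w = 80$ ($w = \left(6 - \left(-3 - 1\right)\right) 4 \cdot 2 = \left(6 - -4\right) 4 \cdot 2 = \left(6 + 4\right) 4 \cdot 2 = 10 \cdot 4 \cdot 2 = 40 \cdot 2 = 80$)
$P{\left(m,u \right)} = m \left(5 + m\right)$ ($P{\left(m,u \right)} = \left(5 + m\right) m = m \left(5 + m\right)$)
$\left(146 + P{\left(G{\left(-5 \right)},w \right)}\right)^{2} = \left(146 + \left(-3 - -5\right) \left(5 - -2\right)\right)^{2} = \left(146 + \left(-3 + 5\right) \left(5 + \left(-3 + 5\right)\right)\right)^{2} = \left(146 + 2 \left(5 + 2\right)\right)^{2} = \left(146 + 2 \cdot 7\right)^{2} = \left(146 + 14\right)^{2} = 160^{2} = 25600$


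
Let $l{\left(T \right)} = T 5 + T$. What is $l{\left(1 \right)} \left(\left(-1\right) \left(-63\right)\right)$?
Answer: $378$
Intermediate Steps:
$l{\left(T \right)} = 6 T$ ($l{\left(T \right)} = 5 T + T = 6 T$)
$l{\left(1 \right)} \left(\left(-1\right) \left(-63\right)\right) = 6 \cdot 1 \left(\left(-1\right) \left(-63\right)\right) = 6 \cdot 63 = 378$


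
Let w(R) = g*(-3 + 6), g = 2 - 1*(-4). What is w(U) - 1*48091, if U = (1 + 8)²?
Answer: -48073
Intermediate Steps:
g = 6 (g = 2 + 4 = 6)
U = 81 (U = 9² = 81)
w(R) = 18 (w(R) = 6*(-3 + 6) = 6*3 = 18)
w(U) - 1*48091 = 18 - 1*48091 = 18 - 48091 = -48073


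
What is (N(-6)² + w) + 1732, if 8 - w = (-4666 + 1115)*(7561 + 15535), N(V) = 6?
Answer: 82015672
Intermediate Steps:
w = 82013904 (w = 8 - (-4666 + 1115)*(7561 + 15535) = 8 - (-3551)*23096 = 8 - 1*(-82013896) = 8 + 82013896 = 82013904)
(N(-6)² + w) + 1732 = (6² + 82013904) + 1732 = (36 + 82013904) + 1732 = 82013940 + 1732 = 82015672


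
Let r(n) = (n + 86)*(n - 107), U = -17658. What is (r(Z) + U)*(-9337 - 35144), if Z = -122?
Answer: 418744134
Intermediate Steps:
r(n) = (-107 + n)*(86 + n) (r(n) = (86 + n)*(-107 + n) = (-107 + n)*(86 + n))
(r(Z) + U)*(-9337 - 35144) = ((-9202 + (-122)² - 21*(-122)) - 17658)*(-9337 - 35144) = ((-9202 + 14884 + 2562) - 17658)*(-44481) = (8244 - 17658)*(-44481) = -9414*(-44481) = 418744134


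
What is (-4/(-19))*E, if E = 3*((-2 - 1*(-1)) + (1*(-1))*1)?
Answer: -24/19 ≈ -1.2632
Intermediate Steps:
E = -6 (E = 3*((-2 + 1) - 1*1) = 3*(-1 - 1) = 3*(-2) = -6)
(-4/(-19))*E = (-4/(-19))*(-6) = -1/19*(-4)*(-6) = (4/19)*(-6) = -24/19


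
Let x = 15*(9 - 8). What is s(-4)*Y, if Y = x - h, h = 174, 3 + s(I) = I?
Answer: 1113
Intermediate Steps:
s(I) = -3 + I
x = 15 (x = 15*1 = 15)
Y = -159 (Y = 15 - 1*174 = 15 - 174 = -159)
s(-4)*Y = (-3 - 4)*(-159) = -7*(-159) = 1113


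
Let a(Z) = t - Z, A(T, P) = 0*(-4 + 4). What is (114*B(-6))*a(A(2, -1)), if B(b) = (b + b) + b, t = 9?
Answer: -18468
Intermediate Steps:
B(b) = 3*b (B(b) = 2*b + b = 3*b)
A(T, P) = 0 (A(T, P) = 0*0 = 0)
a(Z) = 9 - Z
(114*B(-6))*a(A(2, -1)) = (114*(3*(-6)))*(9 - 1*0) = (114*(-18))*(9 + 0) = -2052*9 = -18468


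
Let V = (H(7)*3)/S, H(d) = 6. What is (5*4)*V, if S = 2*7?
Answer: 180/7 ≈ 25.714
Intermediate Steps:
S = 14
V = 9/7 (V = (6*3)/14 = 18*(1/14) = 9/7 ≈ 1.2857)
(5*4)*V = (5*4)*(9/7) = 20*(9/7) = 180/7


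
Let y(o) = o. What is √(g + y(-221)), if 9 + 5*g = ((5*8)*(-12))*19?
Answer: I*√51170/5 ≈ 45.242*I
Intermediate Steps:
g = -9129/5 (g = -9/5 + (((5*8)*(-12))*19)/5 = -9/5 + ((40*(-12))*19)/5 = -9/5 + (-480*19)/5 = -9/5 + (⅕)*(-9120) = -9/5 - 1824 = -9129/5 ≈ -1825.8)
√(g + y(-221)) = √(-9129/5 - 221) = √(-10234/5) = I*√51170/5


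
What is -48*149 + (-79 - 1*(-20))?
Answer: -7211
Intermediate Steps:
-48*149 + (-79 - 1*(-20)) = -7152 + (-79 + 20) = -7152 - 59 = -7211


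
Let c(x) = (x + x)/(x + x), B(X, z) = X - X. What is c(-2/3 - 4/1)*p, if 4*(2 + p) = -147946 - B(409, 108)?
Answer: -73977/2 ≈ -36989.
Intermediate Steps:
B(X, z) = 0
c(x) = 1 (c(x) = (2*x)/((2*x)) = (2*x)*(1/(2*x)) = 1)
p = -73977/2 (p = -2 + (-147946 - 1*0)/4 = -2 + (-147946 + 0)/4 = -2 + (1/4)*(-147946) = -2 - 73973/2 = -73977/2 ≈ -36989.)
c(-2/3 - 4/1)*p = 1*(-73977/2) = -73977/2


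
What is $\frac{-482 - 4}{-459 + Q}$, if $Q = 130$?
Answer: $\frac{486}{329} \approx 1.4772$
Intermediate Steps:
$\frac{-482 - 4}{-459 + Q} = \frac{-482 - 4}{-459 + 130} = - \frac{486}{-329} = \left(-486\right) \left(- \frac{1}{329}\right) = \frac{486}{329}$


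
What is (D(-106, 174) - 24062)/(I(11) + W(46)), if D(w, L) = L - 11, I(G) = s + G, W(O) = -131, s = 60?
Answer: 23899/60 ≈ 398.32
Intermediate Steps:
I(G) = 60 + G
D(w, L) = -11 + L
(D(-106, 174) - 24062)/(I(11) + W(46)) = ((-11 + 174) - 24062)/((60 + 11) - 131) = (163 - 24062)/(71 - 131) = -23899/(-60) = -23899*(-1/60) = 23899/60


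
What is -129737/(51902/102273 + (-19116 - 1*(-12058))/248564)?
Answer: -1649047175924682/6089562947 ≈ -2.7080e+5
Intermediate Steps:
-129737/(51902/102273 + (-19116 - 1*(-12058))/248564) = -129737/(51902*(1/102273) + (-19116 + 12058)*(1/248564)) = -129737/(51902/102273 - 7058*1/248564) = -129737/(51902/102273 - 3529/124282) = -129737/6089562947/12710692986 = -129737*12710692986/6089562947 = -1649047175924682/6089562947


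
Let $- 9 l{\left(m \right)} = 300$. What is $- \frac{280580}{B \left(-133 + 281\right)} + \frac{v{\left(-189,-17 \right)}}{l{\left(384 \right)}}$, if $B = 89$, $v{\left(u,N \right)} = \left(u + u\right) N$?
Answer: $- \frac{35248477}{164650} \approx -214.08$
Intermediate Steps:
$v{\left(u,N \right)} = 2 N u$ ($v{\left(u,N \right)} = 2 u N = 2 N u$)
$l{\left(m \right)} = - \frac{100}{3}$ ($l{\left(m \right)} = \left(- \frac{1}{9}\right) 300 = - \frac{100}{3}$)
$- \frac{280580}{B \left(-133 + 281\right)} + \frac{v{\left(-189,-17 \right)}}{l{\left(384 \right)}} = - \frac{280580}{89 \left(-133 + 281\right)} + \frac{2 \left(-17\right) \left(-189\right)}{- \frac{100}{3}} = - \frac{280580}{89 \cdot 148} + 6426 \left(- \frac{3}{100}\right) = - \frac{280580}{13172} - \frac{9639}{50} = \left(-280580\right) \frac{1}{13172} - \frac{9639}{50} = - \frac{70145}{3293} - \frac{9639}{50} = - \frac{35248477}{164650}$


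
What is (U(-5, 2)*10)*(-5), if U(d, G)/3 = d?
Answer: 750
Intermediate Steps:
U(d, G) = 3*d
(U(-5, 2)*10)*(-5) = ((3*(-5))*10)*(-5) = -15*10*(-5) = -150*(-5) = 750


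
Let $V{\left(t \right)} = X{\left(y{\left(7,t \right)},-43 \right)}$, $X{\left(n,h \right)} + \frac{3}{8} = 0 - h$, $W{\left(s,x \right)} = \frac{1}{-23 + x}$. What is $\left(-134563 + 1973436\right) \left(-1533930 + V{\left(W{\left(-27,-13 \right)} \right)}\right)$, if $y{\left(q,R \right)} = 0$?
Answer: $- \frac{22564992631427}{8} \approx -2.8206 \cdot 10^{12}$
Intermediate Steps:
$X{\left(n,h \right)} = - \frac{3}{8} - h$ ($X{\left(n,h \right)} = - \frac{3}{8} + \left(0 - h\right) = - \frac{3}{8} - h$)
$V{\left(t \right)} = \frac{341}{8}$ ($V{\left(t \right)} = - \frac{3}{8} - -43 = - \frac{3}{8} + 43 = \frac{341}{8}$)
$\left(-134563 + 1973436\right) \left(-1533930 + V{\left(W{\left(-27,-13 \right)} \right)}\right) = \left(-134563 + 1973436\right) \left(-1533930 + \frac{341}{8}\right) = 1838873 \left(- \frac{12271099}{8}\right) = - \frac{22564992631427}{8}$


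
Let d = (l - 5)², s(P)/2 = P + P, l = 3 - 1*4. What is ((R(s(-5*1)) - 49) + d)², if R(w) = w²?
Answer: 149769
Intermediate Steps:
l = -1 (l = 3 - 4 = -1)
s(P) = 4*P (s(P) = 2*(P + P) = 2*(2*P) = 4*P)
d = 36 (d = (-1 - 5)² = (-6)² = 36)
((R(s(-5*1)) - 49) + d)² = (((4*(-5*1))² - 49) + 36)² = (((4*(-5))² - 49) + 36)² = (((-20)² - 49) + 36)² = ((400 - 49) + 36)² = (351 + 36)² = 387² = 149769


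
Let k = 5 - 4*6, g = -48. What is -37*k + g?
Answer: 655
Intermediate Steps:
k = -19 (k = 5 - 24 = -19)
-37*k + g = -37*(-19) - 48 = 703 - 48 = 655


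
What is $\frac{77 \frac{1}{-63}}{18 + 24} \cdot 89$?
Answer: $- \frac{979}{378} \approx -2.5899$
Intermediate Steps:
$\frac{77 \frac{1}{-63}}{18 + 24} \cdot 89 = \frac{77 \left(- \frac{1}{63}\right)}{42} \cdot 89 = \frac{1}{42} \left(- \frac{11}{9}\right) 89 = \left(- \frac{11}{378}\right) 89 = - \frac{979}{378}$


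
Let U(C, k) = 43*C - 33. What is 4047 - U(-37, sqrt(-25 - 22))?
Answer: 5671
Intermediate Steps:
U(C, k) = -33 + 43*C
4047 - U(-37, sqrt(-25 - 22)) = 4047 - (-33 + 43*(-37)) = 4047 - (-33 - 1591) = 4047 - 1*(-1624) = 4047 + 1624 = 5671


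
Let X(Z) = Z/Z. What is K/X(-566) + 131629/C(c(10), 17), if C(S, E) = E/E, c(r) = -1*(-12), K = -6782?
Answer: 124847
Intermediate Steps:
c(r) = 12
C(S, E) = 1
X(Z) = 1
K/X(-566) + 131629/C(c(10), 17) = -6782/1 + 131629/1 = -6782*1 + 131629*1 = -6782 + 131629 = 124847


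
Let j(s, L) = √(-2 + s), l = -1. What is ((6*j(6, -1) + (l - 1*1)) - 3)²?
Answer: 49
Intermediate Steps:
((6*j(6, -1) + (l - 1*1)) - 3)² = ((6*√(-2 + 6) + (-1 - 1*1)) - 3)² = ((6*√4 + (-1 - 1)) - 3)² = ((6*2 - 2) - 3)² = ((12 - 2) - 3)² = (10 - 3)² = 7² = 49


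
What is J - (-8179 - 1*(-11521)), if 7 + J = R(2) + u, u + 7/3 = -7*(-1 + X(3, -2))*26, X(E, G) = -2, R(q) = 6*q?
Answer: -8380/3 ≈ -2793.3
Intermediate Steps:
u = 1631/3 (u = -7/3 - 7*(-1 - 2)*26 = -7/3 - 7*(-3)*26 = -7/3 + 21*26 = -7/3 + 546 = 1631/3 ≈ 543.67)
J = 1646/3 (J = -7 + (6*2 + 1631/3) = -7 + (12 + 1631/3) = -7 + 1667/3 = 1646/3 ≈ 548.67)
J - (-8179 - 1*(-11521)) = 1646/3 - (-8179 - 1*(-11521)) = 1646/3 - (-8179 + 11521) = 1646/3 - 1*3342 = 1646/3 - 3342 = -8380/3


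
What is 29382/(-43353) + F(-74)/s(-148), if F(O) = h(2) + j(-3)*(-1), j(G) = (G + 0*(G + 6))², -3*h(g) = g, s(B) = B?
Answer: -1309819/2138748 ≈ -0.61242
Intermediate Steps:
h(g) = -g/3
j(G) = G² (j(G) = (G + 0*(6 + G))² = (G + 0)² = G²)
F(O) = -29/3 (F(O) = -⅓*2 + (-3)²*(-1) = -⅔ + 9*(-1) = -⅔ - 9 = -29/3)
29382/(-43353) + F(-74)/s(-148) = 29382/(-43353) - 29/3/(-148) = 29382*(-1/43353) - 29/3*(-1/148) = -9794/14451 + 29/444 = -1309819/2138748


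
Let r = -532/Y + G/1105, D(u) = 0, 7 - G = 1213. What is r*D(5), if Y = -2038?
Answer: 0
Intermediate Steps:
G = -1206 (G = 7 - 1*1213 = 7 - 1213 = -1206)
r = -934984/1125995 (r = -532/(-2038) - 1206/1105 = -532*(-1/2038) - 1206*1/1105 = 266/1019 - 1206/1105 = -934984/1125995 ≈ -0.83036)
r*D(5) = -934984/1125995*0 = 0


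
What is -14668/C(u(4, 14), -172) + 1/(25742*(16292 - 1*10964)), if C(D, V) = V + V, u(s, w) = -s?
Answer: 251470714939/5897595168 ≈ 42.640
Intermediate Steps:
C(D, V) = 2*V
-14668/C(u(4, 14), -172) + 1/(25742*(16292 - 1*10964)) = -14668/(2*(-172)) + 1/(25742*(16292 - 1*10964)) = -14668/(-344) + 1/(25742*(16292 - 10964)) = -14668*(-1/344) + (1/25742)/5328 = 3667/86 + (1/25742)*(1/5328) = 3667/86 + 1/137153376 = 251470714939/5897595168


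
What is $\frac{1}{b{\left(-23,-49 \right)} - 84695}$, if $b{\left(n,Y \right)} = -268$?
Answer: $- \frac{1}{84963} \approx -1.177 \cdot 10^{-5}$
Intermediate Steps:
$\frac{1}{b{\left(-23,-49 \right)} - 84695} = \frac{1}{-268 - 84695} = \frac{1}{-84963} = - \frac{1}{84963}$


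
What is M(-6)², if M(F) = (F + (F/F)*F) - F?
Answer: 36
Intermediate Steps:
M(F) = F (M(F) = (F + 1*F) - F = (F + F) - F = 2*F - F = F)
M(-6)² = (-6)² = 36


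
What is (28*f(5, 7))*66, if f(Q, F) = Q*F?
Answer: 64680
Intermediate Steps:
f(Q, F) = F*Q
(28*f(5, 7))*66 = (28*(7*5))*66 = (28*35)*66 = 980*66 = 64680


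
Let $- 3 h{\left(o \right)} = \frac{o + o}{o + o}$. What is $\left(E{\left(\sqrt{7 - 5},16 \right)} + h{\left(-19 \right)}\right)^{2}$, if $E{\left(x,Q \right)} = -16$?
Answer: $\frac{2401}{9} \approx 266.78$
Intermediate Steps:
$h{\left(o \right)} = - \frac{1}{3}$ ($h{\left(o \right)} = - \frac{\left(o + o\right) \frac{1}{o + o}}{3} = - \frac{2 o \frac{1}{2 o}}{3} = \left(- \frac{1}{3}\right) 1 = - \frac{1}{3}$)
$\left(E{\left(\sqrt{7 - 5},16 \right)} + h{\left(-19 \right)}\right)^{2} = \left(-16 - \frac{1}{3}\right)^{2} = \left(- \frac{49}{3}\right)^{2} = \frac{2401}{9}$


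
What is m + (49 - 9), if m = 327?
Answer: 367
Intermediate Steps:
m + (49 - 9) = 327 + (49 - 9) = 327 + 40 = 367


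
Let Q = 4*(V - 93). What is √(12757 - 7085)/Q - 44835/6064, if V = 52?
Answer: -44835/6064 - √1418/82 ≈ -7.8529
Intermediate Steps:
Q = -164 (Q = 4*(52 - 93) = 4*(-41) = -164)
√(12757 - 7085)/Q - 44835/6064 = √(12757 - 7085)/(-164) - 44835/6064 = √5672*(-1/164) - 44835*1/6064 = (2*√1418)*(-1/164) - 44835/6064 = -√1418/82 - 44835/6064 = -44835/6064 - √1418/82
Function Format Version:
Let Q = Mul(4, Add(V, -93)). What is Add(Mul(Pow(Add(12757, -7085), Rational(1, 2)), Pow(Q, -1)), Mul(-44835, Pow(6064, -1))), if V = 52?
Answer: Add(Rational(-44835, 6064), Mul(Rational(-1, 82), Pow(1418, Rational(1, 2)))) ≈ -7.8529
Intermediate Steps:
Q = -164 (Q = Mul(4, Add(52, -93)) = Mul(4, -41) = -164)
Add(Mul(Pow(Add(12757, -7085), Rational(1, 2)), Pow(Q, -1)), Mul(-44835, Pow(6064, -1))) = Add(Mul(Pow(Add(12757, -7085), Rational(1, 2)), Pow(-164, -1)), Mul(-44835, Pow(6064, -1))) = Add(Mul(Pow(5672, Rational(1, 2)), Rational(-1, 164)), Mul(-44835, Rational(1, 6064))) = Add(Mul(Mul(2, Pow(1418, Rational(1, 2))), Rational(-1, 164)), Rational(-44835, 6064)) = Add(Mul(Rational(-1, 82), Pow(1418, Rational(1, 2))), Rational(-44835, 6064)) = Add(Rational(-44835, 6064), Mul(Rational(-1, 82), Pow(1418, Rational(1, 2))))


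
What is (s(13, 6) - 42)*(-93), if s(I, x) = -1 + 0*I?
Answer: 3999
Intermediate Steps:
s(I, x) = -1 (s(I, x) = -1 + 0 = -1)
(s(13, 6) - 42)*(-93) = (-1 - 42)*(-93) = -43*(-93) = 3999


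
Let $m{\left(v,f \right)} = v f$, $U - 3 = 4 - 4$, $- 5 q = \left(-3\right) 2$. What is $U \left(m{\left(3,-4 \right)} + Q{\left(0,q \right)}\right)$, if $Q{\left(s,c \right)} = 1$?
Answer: $-33$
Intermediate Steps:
$q = \frac{6}{5}$ ($q = - \frac{\left(-3\right) 2}{5} = \left(- \frac{1}{5}\right) \left(-6\right) = \frac{6}{5} \approx 1.2$)
$U = 3$ ($U = 3 + \left(4 - 4\right) = 3 + 0 = 3$)
$m{\left(v,f \right)} = f v$
$U \left(m{\left(3,-4 \right)} + Q{\left(0,q \right)}\right) = 3 \left(\left(-4\right) 3 + 1\right) = 3 \left(-12 + 1\right) = 3 \left(-11\right) = -33$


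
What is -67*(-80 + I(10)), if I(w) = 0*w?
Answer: 5360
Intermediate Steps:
I(w) = 0
-67*(-80 + I(10)) = -67*(-80 + 0) = -67*(-80) = 5360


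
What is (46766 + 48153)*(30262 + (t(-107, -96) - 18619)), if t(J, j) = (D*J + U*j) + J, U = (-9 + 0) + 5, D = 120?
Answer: -87325480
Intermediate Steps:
U = -4 (U = -9 + 5 = -4)
t(J, j) = -4*j + 121*J (t(J, j) = (120*J - 4*j) + J = (-4*j + 120*J) + J = -4*j + 121*J)
(46766 + 48153)*(30262 + (t(-107, -96) - 18619)) = (46766 + 48153)*(30262 + ((-4*(-96) + 121*(-107)) - 18619)) = 94919*(30262 + ((384 - 12947) - 18619)) = 94919*(30262 + (-12563 - 18619)) = 94919*(30262 - 31182) = 94919*(-920) = -87325480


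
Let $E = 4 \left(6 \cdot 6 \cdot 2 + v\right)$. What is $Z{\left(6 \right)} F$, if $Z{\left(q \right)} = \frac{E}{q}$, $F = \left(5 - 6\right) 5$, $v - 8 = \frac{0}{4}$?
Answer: $- \frac{800}{3} \approx -266.67$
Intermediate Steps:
$v = 8$ ($v = 8 + \frac{0}{4} = 8 + 0 \cdot \frac{1}{4} = 8 + 0 = 8$)
$F = -5$ ($F = \left(-1\right) 5 = -5$)
$E = 320$ ($E = 4 \left(6 \cdot 6 \cdot 2 + 8\right) = 4 \left(36 \cdot 2 + 8\right) = 4 \left(72 + 8\right) = 4 \cdot 80 = 320$)
$Z{\left(q \right)} = \frac{320}{q}$
$Z{\left(6 \right)} F = \frac{320}{6} \left(-5\right) = 320 \cdot \frac{1}{6} \left(-5\right) = \frac{160}{3} \left(-5\right) = - \frac{800}{3}$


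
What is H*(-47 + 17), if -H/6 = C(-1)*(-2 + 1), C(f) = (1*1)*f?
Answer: 180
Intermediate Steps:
C(f) = f (C(f) = 1*f = f)
H = -6 (H = -(-6)*(-2 + 1) = -(-6)*(-1) = -6*1 = -6)
H*(-47 + 17) = -6*(-47 + 17) = -6*(-30) = 180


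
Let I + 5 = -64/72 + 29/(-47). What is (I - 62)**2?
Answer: 839724484/178929 ≈ 4693.1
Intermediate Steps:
I = -2752/423 (I = -5 + (-64/72 + 29/(-47)) = -5 + (-64*1/72 + 29*(-1/47)) = -5 + (-8/9 - 29/47) = -5 - 637/423 = -2752/423 ≈ -6.5059)
(I - 62)**2 = (-2752/423 - 62)**2 = (-28978/423)**2 = 839724484/178929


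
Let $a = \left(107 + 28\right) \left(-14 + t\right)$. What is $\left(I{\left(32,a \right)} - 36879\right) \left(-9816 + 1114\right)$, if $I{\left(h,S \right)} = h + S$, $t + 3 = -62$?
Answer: $413449424$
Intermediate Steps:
$t = -65$ ($t = -3 - 62 = -65$)
$a = -10665$ ($a = \left(107 + 28\right) \left(-14 - 65\right) = 135 \left(-79\right) = -10665$)
$I{\left(h,S \right)} = S + h$
$\left(I{\left(32,a \right)} - 36879\right) \left(-9816 + 1114\right) = \left(\left(-10665 + 32\right) - 36879\right) \left(-9816 + 1114\right) = \left(-10633 - 36879\right) \left(-8702\right) = \left(-47512\right) \left(-8702\right) = 413449424$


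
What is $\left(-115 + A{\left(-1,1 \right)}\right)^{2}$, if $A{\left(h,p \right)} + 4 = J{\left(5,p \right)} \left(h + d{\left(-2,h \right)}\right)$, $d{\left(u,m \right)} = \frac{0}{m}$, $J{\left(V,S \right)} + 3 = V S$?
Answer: $14641$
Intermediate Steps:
$J{\left(V,S \right)} = -3 + S V$ ($J{\left(V,S \right)} = -3 + V S = -3 + S V$)
$d{\left(u,m \right)} = 0$
$A{\left(h,p \right)} = -4 + h \left(-3 + 5 p\right)$ ($A{\left(h,p \right)} = -4 + \left(-3 + p 5\right) \left(h + 0\right) = -4 + \left(-3 + 5 p\right) h = -4 + h \left(-3 + 5 p\right)$)
$\left(-115 + A{\left(-1,1 \right)}\right)^{2} = \left(-115 - \left(1 + 5\right)\right)^{2} = \left(-115 - 6\right)^{2} = \left(-121\right)^{2} = 14641$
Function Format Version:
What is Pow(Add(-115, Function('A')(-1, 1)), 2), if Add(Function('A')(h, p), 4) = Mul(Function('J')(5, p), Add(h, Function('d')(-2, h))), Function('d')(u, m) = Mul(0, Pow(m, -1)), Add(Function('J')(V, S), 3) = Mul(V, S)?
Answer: 14641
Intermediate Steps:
Function('J')(V, S) = Add(-3, Mul(S, V)) (Function('J')(V, S) = Add(-3, Mul(V, S)) = Add(-3, Mul(S, V)))
Function('d')(u, m) = 0
Function('A')(h, p) = Add(-4, Mul(h, Add(-3, Mul(5, p)))) (Function('A')(h, p) = Add(-4, Mul(Add(-3, Mul(p, 5)), Add(h, 0))) = Add(-4, Mul(Add(-3, Mul(5, p)), h)) = Add(-4, Mul(h, Add(-3, Mul(5, p)))))
Pow(Add(-115, Function('A')(-1, 1)), 2) = Pow(Add(-115, Add(-4, Mul(-1, Add(-3, Mul(5, 1))))), 2) = Pow(Add(-115, Add(-4, Mul(-1, Add(-3, 5)))), 2) = Pow(Add(-115, Add(-4, Mul(-1, 2))), 2) = Pow(Add(-115, Add(-4, -2)), 2) = Pow(Add(-115, -6), 2) = Pow(-121, 2) = 14641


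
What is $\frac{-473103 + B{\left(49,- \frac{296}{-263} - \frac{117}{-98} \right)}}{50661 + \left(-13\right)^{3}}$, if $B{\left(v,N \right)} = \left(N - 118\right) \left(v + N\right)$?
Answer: $- \frac{318225600813693}{32194590419264} \approx -9.8844$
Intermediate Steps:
$B{\left(v,N \right)} = \left(-118 + N\right) \left(N + v\right)$
$\frac{-473103 + B{\left(49,- \frac{296}{-263} - \frac{117}{-98} \right)}}{50661 + \left(-13\right)^{3}} = \frac{-473103 - \left(5782 - \left(- \frac{296}{-263} - \frac{117}{-98}\right)^{2} + 118 \left(- \frac{296}{-263} - \frac{117}{-98}\right) - \left(- \frac{296}{-263} - \frac{117}{-98}\right) 49\right)}{50661 + \left(-13\right)^{3}} = \frac{-473103 - \left(5782 - \left(\left(-296\right) \left(- \frac{1}{263}\right) - - \frac{117}{98}\right)^{2} + 118 \left(\left(-296\right) \left(- \frac{1}{263}\right) - - \frac{117}{98}\right) - \left(\left(-296\right) \left(- \frac{1}{263}\right) - - \frac{117}{98}\right) 49\right)}{50661 - 2197} = \frac{-473103 - \left(5782 - \left(\frac{296}{263} + \frac{117}{98}\right)^{2} + 118 \left(\frac{296}{263} + \frac{117}{98}\right) - \left(\frac{296}{263} + \frac{117}{98}\right) 49\right)}{48464} = \left(-473103 + \left(\left(\frac{59779}{25774}\right)^{2} - \frac{3526961}{12887} - 5782 + \frac{59779}{25774} \cdot 49\right)\right) \frac{1}{48464} = \left(-473103 + \left(\frac{3573528841}{664299076} - \frac{3526961}{12887} - 5782 + \frac{59779}{526}\right)\right) \frac{1}{48464} = \left(-473103 - \frac{3943715060865}{664299076}\right) \frac{1}{48464} = \left(- \frac{318225600813693}{664299076}\right) \frac{1}{48464} = - \frac{318225600813693}{32194590419264}$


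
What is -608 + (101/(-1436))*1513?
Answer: -1025901/1436 ≈ -714.42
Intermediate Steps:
-608 + (101/(-1436))*1513 = -608 + (101*(-1/1436))*1513 = -608 - 101/1436*1513 = -608 - 152813/1436 = -1025901/1436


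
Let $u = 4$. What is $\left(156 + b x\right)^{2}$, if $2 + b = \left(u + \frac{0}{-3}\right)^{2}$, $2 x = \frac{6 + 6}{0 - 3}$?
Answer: $16384$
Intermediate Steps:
$x = -2$ ($x = \frac{\left(6 + 6\right) \frac{1}{0 - 3}}{2} = \frac{12 \frac{1}{-3}}{2} = \frac{12 \left(- \frac{1}{3}\right)}{2} = \frac{1}{2} \left(-4\right) = -2$)
$b = 14$ ($b = -2 + \left(4 + \frac{0}{-3}\right)^{2} = -2 + \left(4 + 0 \left(- \frac{1}{3}\right)\right)^{2} = -2 + \left(4 + 0\right)^{2} = -2 + 4^{2} = -2 + 16 = 14$)
$\left(156 + b x\right)^{2} = \left(156 + 14 \left(-2\right)\right)^{2} = \left(156 - 28\right)^{2} = 128^{2} = 16384$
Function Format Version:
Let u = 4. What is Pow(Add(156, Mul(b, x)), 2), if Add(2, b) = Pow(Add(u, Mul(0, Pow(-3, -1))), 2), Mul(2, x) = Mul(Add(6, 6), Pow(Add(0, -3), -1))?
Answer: 16384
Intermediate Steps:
x = -2 (x = Mul(Rational(1, 2), Mul(Add(6, 6), Pow(Add(0, -3), -1))) = Mul(Rational(1, 2), Mul(12, Pow(-3, -1))) = Mul(Rational(1, 2), Mul(12, Rational(-1, 3))) = Mul(Rational(1, 2), -4) = -2)
b = 14 (b = Add(-2, Pow(Add(4, Mul(0, Pow(-3, -1))), 2)) = Add(-2, Pow(Add(4, Mul(0, Rational(-1, 3))), 2)) = Add(-2, Pow(Add(4, 0), 2)) = Add(-2, Pow(4, 2)) = Add(-2, 16) = 14)
Pow(Add(156, Mul(b, x)), 2) = Pow(Add(156, Mul(14, -2)), 2) = Pow(Add(156, -28), 2) = Pow(128, 2) = 16384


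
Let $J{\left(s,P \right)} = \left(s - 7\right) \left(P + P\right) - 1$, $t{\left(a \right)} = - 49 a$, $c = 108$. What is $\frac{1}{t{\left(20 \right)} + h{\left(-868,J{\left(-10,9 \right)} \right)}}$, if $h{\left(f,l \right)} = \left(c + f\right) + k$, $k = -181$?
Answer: $- \frac{1}{1921} \approx -0.00052056$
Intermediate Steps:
$J{\left(s,P \right)} = -1 + 2 P \left(-7 + s\right)$ ($J{\left(s,P \right)} = \left(-7 + s\right) 2 P - 1 = 2 P \left(-7 + s\right) - 1 = -1 + 2 P \left(-7 + s\right)$)
$h{\left(f,l \right)} = -73 + f$ ($h{\left(f,l \right)} = \left(108 + f\right) - 181 = -73 + f$)
$\frac{1}{t{\left(20 \right)} + h{\left(-868,J{\left(-10,9 \right)} \right)}} = \frac{1}{\left(-49\right) 20 - 941} = \frac{1}{-980 - 941} = \frac{1}{-1921} = - \frac{1}{1921}$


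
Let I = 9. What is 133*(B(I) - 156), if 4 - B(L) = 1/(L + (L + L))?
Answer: -545965/27 ≈ -20221.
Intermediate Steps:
B(L) = 4 - 1/(3*L) (B(L) = 4 - 1/(L + (L + L)) = 4 - 1/(L + 2*L) = 4 - 1/(3*L))
133*(B(I) - 156) = 133*((4 - 1/3/9) - 156) = 133*((4 - 1/3*1/9) - 156) = 133*((4 - 1/27) - 156) = 133*(107/27 - 156) = 133*(-4105/27) = -545965/27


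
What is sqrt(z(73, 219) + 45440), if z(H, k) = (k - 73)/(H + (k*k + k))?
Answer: sqrt(19853691562)/661 ≈ 213.17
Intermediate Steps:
z(H, k) = (-73 + k)/(H + k + k**2) (z(H, k) = (-73 + k)/(H + (k**2 + k)) = (-73 + k)/(H + (k + k**2)) = (-73 + k)/(H + k + k**2))
sqrt(z(73, 219) + 45440) = sqrt((-73 + 219)/(73 + 219 + 219**2) + 45440) = sqrt(146/(73 + 219 + 47961) + 45440) = sqrt(146/48253 + 45440) = sqrt((1/48253)*146 + 45440) = sqrt(2/661 + 45440) = sqrt(30035842/661) = sqrt(19853691562)/661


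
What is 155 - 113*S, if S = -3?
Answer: 494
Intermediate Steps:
155 - 113*S = 155 - 113*(-3) = 155 + 339 = 494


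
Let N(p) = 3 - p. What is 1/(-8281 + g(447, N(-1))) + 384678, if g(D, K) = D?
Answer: 3013567451/7834 ≈ 3.8468e+5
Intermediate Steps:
1/(-8281 + g(447, N(-1))) + 384678 = 1/(-8281 + 447) + 384678 = 1/(-7834) + 384678 = -1/7834 + 384678 = 3013567451/7834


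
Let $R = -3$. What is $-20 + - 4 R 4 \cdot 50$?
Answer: $2380$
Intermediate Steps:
$-20 + - 4 R 4 \cdot 50 = -20 + \left(-4\right) \left(-3\right) 4 \cdot 50 = -20 + 12 \cdot 4 \cdot 50 = -20 + 48 \cdot 50 = -20 + 2400 = 2380$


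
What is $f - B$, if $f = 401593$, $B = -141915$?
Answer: $543508$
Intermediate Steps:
$f - B = 401593 - -141915 = 401593 + 141915 = 543508$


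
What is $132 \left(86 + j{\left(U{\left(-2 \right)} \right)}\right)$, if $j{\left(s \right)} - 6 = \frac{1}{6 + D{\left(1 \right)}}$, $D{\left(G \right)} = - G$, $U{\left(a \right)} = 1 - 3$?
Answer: $\frac{60852}{5} \approx 12170.0$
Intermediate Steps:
$U{\left(a \right)} = -2$ ($U{\left(a \right)} = 1 - 3 = -2$)
$j{\left(s \right)} = \frac{31}{5}$ ($j{\left(s \right)} = 6 + \frac{1}{6 - 1} = 6 + \frac{1}{5} = \frac{31}{5}$)
$132 \left(86 + j{\left(U{\left(-2 \right)} \right)}\right) = 132 \left(86 + \frac{31}{5}\right) = 132 \cdot \frac{461}{5} = \frac{60852}{5}$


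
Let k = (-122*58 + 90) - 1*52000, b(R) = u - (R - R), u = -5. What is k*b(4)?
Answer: 294930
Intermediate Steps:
b(R) = -5 (b(R) = -5 - (R - R) = -5 - 1*0 = -5 + 0 = -5)
k = -58986 (k = (-7076 + 90) - 52000 = -6986 - 52000 = -58986)
k*b(4) = -58986*(-5) = 294930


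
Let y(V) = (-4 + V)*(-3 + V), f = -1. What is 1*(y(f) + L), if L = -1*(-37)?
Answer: 57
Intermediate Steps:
L = 37
1*(y(f) + L) = 1*((12 + (-1)² - 7*(-1)) + 37) = 1*((12 + 1 + 7) + 37) = 1*(20 + 37) = 1*57 = 57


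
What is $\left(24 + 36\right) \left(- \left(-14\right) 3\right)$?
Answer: $2520$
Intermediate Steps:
$\left(24 + 36\right) \left(- \left(-14\right) 3\right) = 60 \left(\left(-1\right) \left(-42\right)\right) = 60 \cdot 42 = 2520$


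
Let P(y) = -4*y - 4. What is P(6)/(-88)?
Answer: 7/22 ≈ 0.31818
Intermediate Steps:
P(y) = -4 - 4*y
P(6)/(-88) = (-4 - 4*6)/(-88) = (-4 - 24)*(-1/88) = -28*(-1/88) = 7/22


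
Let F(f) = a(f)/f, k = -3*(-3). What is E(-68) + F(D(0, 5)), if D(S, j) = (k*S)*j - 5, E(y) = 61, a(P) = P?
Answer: 62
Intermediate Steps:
k = 9
D(S, j) = -5 + 9*S*j (D(S, j) = (9*S)*j - 5 = 9*S*j - 5 = -5 + 9*S*j)
F(f) = 1 (F(f) = f/f = 1)
E(-68) + F(D(0, 5)) = 61 + 1 = 62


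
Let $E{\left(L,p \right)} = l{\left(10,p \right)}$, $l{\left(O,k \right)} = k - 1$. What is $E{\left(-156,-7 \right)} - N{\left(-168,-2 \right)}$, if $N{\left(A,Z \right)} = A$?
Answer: $160$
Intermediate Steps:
$l{\left(O,k \right)} = -1 + k$ ($l{\left(O,k \right)} = k - 1 = -1 + k$)
$E{\left(L,p \right)} = -1 + p$
$E{\left(-156,-7 \right)} - N{\left(-168,-2 \right)} = \left(-1 - 7\right) - -168 = -8 + 168 = 160$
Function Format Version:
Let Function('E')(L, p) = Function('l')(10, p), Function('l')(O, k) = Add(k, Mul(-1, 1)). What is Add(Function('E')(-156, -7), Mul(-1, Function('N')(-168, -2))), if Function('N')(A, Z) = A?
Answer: 160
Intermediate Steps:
Function('l')(O, k) = Add(-1, k) (Function('l')(O, k) = Add(k, -1) = Add(-1, k))
Function('E')(L, p) = Add(-1, p)
Add(Function('E')(-156, -7), Mul(-1, Function('N')(-168, -2))) = Add(Add(-1, -7), Mul(-1, -168)) = Add(-8, 168) = 160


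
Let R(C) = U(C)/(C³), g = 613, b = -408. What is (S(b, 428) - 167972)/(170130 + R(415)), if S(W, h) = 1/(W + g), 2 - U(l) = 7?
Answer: -98445308254165/99710075367709 ≈ -0.98732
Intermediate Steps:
U(l) = -5 (U(l) = 2 - 1*7 = 2 - 7 = -5)
S(W, h) = 1/(613 + W) (S(W, h) = 1/(W + 613) = 1/(613 + W))
R(C) = -5/C³
(S(b, 428) - 167972)/(170130 + R(415)) = (1/(613 - 408) - 167972)/(170130 - 5/415³) = (1/205 - 167972)/(170130 - 5*1/71473375) = (1/205 - 167972)/(170130 - 1/14294675) = -34434259/(205*2431953057749/14294675) = -34434259/205*14294675/2431953057749 = -98445308254165/99710075367709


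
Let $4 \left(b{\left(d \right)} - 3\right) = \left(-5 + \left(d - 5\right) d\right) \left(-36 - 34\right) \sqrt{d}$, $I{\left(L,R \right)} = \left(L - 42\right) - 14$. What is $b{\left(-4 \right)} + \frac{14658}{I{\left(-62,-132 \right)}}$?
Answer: $- \frac{7152}{59} - 1085 i \approx -121.22 - 1085.0 i$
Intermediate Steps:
$I{\left(L,R \right)} = -56 + L$ ($I{\left(L,R \right)} = \left(-42 + L\right) - 14 = -56 + L$)
$b{\left(d \right)} = 3 + \frac{\sqrt{d} \left(350 - 70 d \left(-5 + d\right)\right)}{4}$ ($b{\left(d \right)} = 3 + \frac{\left(-5 + \left(d - 5\right) d\right) \left(-36 - 34\right) \sqrt{d}}{4} = 3 + \frac{\left(-5 + \left(-5 + d\right) d\right) \left(-70\right) \sqrt{d}}{4} = 3 + \frac{\left(-5 + d \left(-5 + d\right)\right) \left(-70\right) \sqrt{d}}{4} = 3 + \frac{\left(350 - 70 d \left(-5 + d\right)\right) \sqrt{d}}{4} = 3 + \frac{\sqrt{d} \left(350 - 70 d \left(-5 + d\right)\right)}{4}$)
$b{\left(-4 \right)} + \frac{14658}{I{\left(-62,-132 \right)}} = \left(3 - \frac{35 \left(-4\right)^{\frac{5}{2}}}{2} + \frac{175 \sqrt{-4}}{2} + \frac{175 \left(-4\right)^{\frac{3}{2}}}{2}\right) + \frac{14658}{-56 - 62} = \left(3 - \frac{35 \cdot 32 i}{2} + \frac{175 \cdot 2 i}{2} + \frac{175 \left(- 8 i\right)}{2}\right) + \frac{14658}{-118} = \left(3 - 560 i + 175 i - 700 i\right) + 14658 \left(- \frac{1}{118}\right) = \left(3 - 1085 i\right) - \frac{7329}{59} = - \frac{7152}{59} - 1085 i$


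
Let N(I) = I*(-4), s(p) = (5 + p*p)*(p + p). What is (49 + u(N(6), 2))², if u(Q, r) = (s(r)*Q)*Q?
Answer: 432016225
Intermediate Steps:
s(p) = 2*p*(5 + p²) (s(p) = (5 + p²)*(2*p) = 2*p*(5 + p²))
N(I) = -4*I
u(Q, r) = 2*r*Q²*(5 + r²) (u(Q, r) = ((2*r*(5 + r²))*Q)*Q = (2*Q*r*(5 + r²))*Q = 2*r*Q²*(5 + r²))
(49 + u(N(6), 2))² = (49 + 2*2*(-4*6)²*(5 + 2²))² = (49 + 2*2*(-24)²*(5 + 4))² = (49 + 2*2*576*9)² = (49 + 20736)² = 20785² = 432016225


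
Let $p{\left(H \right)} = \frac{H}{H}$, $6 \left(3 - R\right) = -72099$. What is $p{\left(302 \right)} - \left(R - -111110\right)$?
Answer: $- \frac{246257}{2} \approx -1.2313 \cdot 10^{5}$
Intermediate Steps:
$R = \frac{24039}{2}$ ($R = 3 - - \frac{24033}{2} = 3 + \frac{24033}{2} = \frac{24039}{2} \approx 12020.0$)
$p{\left(H \right)} = 1$
$p{\left(302 \right)} - \left(R - -111110\right) = 1 - \left(\frac{24039}{2} - -111110\right) = 1 - \left(\frac{24039}{2} + 111110\right) = 1 - \frac{246259}{2} = - \frac{246257}{2}$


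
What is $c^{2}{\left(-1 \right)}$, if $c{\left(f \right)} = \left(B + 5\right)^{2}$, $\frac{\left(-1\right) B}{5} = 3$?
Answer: $10000$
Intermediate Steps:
$B = -15$ ($B = \left(-5\right) 3 = -15$)
$c{\left(f \right)} = 100$ ($c{\left(f \right)} = \left(-15 + 5\right)^{2} = \left(-10\right)^{2} = 100$)
$c^{2}{\left(-1 \right)} = 100^{2} = 10000$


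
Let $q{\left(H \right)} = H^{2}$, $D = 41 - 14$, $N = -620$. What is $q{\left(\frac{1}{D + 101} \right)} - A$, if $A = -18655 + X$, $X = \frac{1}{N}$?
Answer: $\frac{47374749851}{2539520} \approx 18655.0$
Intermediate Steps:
$X = - \frac{1}{620}$ ($X = \frac{1}{-620} = - \frac{1}{620} \approx -0.0016129$)
$D = 27$ ($D = 41 - 14 = 27$)
$A = - \frac{11566101}{620}$ ($A = -18655 - \frac{1}{620} = - \frac{11566101}{620} \approx -18655.0$)
$q{\left(\frac{1}{D + 101} \right)} - A = \left(\frac{1}{27 + 101}\right)^{2} - - \frac{11566101}{620} = \left(\frac{1}{128}\right)^{2} + \frac{11566101}{620} = \frac{1}{16384} + \frac{11566101}{620} = \frac{47374749851}{2539520}$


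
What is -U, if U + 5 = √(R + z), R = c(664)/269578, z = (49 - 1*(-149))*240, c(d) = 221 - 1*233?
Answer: 5 - √863346900429186/134789 ≈ -212.99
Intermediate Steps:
c(d) = -12 (c(d) = 221 - 233 = -12)
z = 47520 (z = (49 + 149)*240 = 198*240 = 47520)
R = -6/134789 (R = -12/269578 = -12*1/269578 = -6/134789 ≈ -4.4514e-5)
U = -5 + √863346900429186/134789 (U = -5 + √(-6/134789 + 47520) = -5 + √(6405173274/134789) = -5 + √863346900429186/134789 ≈ 212.99)
-U = -(-5 + √863346900429186/134789) = 5 - √863346900429186/134789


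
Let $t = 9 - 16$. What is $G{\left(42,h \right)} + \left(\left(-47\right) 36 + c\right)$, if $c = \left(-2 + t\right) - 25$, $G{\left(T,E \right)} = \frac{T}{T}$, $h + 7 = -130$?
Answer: $-1725$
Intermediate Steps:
$h = -137$ ($h = -7 - 130 = -137$)
$t = -7$ ($t = 9 - 16 = -7$)
$G{\left(T,E \right)} = 1$
$c = -34$ ($c = \left(-2 - 7\right) - 25 = -9 - 25 = -34$)
$G{\left(42,h \right)} + \left(\left(-47\right) 36 + c\right) = 1 - 1726 = -1725$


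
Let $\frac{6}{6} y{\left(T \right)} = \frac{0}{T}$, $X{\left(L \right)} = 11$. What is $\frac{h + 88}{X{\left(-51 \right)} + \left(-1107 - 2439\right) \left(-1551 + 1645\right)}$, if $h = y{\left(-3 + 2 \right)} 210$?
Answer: $- \frac{88}{333313} \approx -0.00026402$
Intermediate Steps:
$y{\left(T \right)} = 0$ ($y{\left(T \right)} = \frac{0}{T} = 0$)
$h = 0$ ($h = 0 \cdot 210 = 0$)
$\frac{h + 88}{X{\left(-51 \right)} + \left(-1107 - 2439\right) \left(-1551 + 1645\right)} = \frac{0 + 88}{11 + \left(-1107 - 2439\right) \left(-1551 + 1645\right)} = \frac{88}{11 - 333324} = \frac{88}{-333313} = 88 \left(- \frac{1}{333313}\right) = - \frac{88}{333313}$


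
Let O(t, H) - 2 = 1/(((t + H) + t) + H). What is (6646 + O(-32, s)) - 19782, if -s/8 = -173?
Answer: -35514335/2704 ≈ -13134.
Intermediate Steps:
s = 1384 (s = -8*(-173) = 1384)
O(t, H) = 2 + 1/(2*H + 2*t) (O(t, H) = 2 + 1/(((t + H) + t) + H) = 2 + 1/(((H + t) + t) + H) = 2 + 1/((H + 2*t) + H) = 2 + 1/(2*H + 2*t))
(6646 + O(-32, s)) - 19782 = (6646 + (1/2 + 2*1384 + 2*(-32))/(1384 - 32)) - 19782 = (6646 + (1/2 + 2768 - 64)/1352) - 19782 = (6646 + (1/1352)*(5409/2)) - 19782 = (6646 + 5409/2704) - 19782 = 17976193/2704 - 19782 = -35514335/2704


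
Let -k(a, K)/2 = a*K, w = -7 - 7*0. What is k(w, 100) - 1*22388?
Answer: -20988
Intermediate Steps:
w = -7 (w = -7 + 0 = -7)
k(a, K) = -2*K*a (k(a, K) = -2*a*K = -2*K*a)
k(w, 100) - 1*22388 = -2*100*(-7) - 1*22388 = 1400 - 22388 = -20988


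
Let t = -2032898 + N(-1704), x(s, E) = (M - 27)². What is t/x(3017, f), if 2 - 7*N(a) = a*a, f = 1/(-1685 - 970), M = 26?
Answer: -2447700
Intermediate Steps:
f = -1/2655 (f = 1/(-2655) = -1/2655 ≈ -0.00037665)
N(a) = 2/7 - a²/7 (N(a) = 2/7 - a*a/7 = 2/7 - a²/7)
x(s, E) = 1 (x(s, E) = (26 - 27)² = (-1)² = 1)
t = -2447700 (t = -2032898 + (2/7 - ⅐*(-1704)²) = -2032898 + (2/7 - ⅐*2903616) = -2032898 + (2/7 - 2903616/7) = -2032898 - 414802 = -2447700)
t/x(3017, f) = -2447700/1 = -2447700*1 = -2447700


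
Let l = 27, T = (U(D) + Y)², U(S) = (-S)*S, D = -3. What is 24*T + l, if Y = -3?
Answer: 3483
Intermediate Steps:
U(S) = -S²
T = 144 (T = (-1*(-3)² - 3)² = (-1*9 - 3)² = (-9 - 3)² = (-12)² = 144)
24*T + l = 24*144 + 27 = 3456 + 27 = 3483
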